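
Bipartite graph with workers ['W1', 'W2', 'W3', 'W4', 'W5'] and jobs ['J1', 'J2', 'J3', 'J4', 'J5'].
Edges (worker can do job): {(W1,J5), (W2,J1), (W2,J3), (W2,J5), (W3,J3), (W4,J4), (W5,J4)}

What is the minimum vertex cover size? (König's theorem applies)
Minimum vertex cover size = 4

By König's theorem: in bipartite graphs,
min vertex cover = max matching = 4

Maximum matching has size 4, so minimum vertex cover also has size 4.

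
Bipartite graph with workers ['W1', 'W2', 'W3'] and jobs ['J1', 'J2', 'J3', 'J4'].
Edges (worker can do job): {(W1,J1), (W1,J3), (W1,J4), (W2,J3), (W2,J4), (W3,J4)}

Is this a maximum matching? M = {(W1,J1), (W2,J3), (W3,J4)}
Yes, size 3 is maximum

Proposed matching has size 3.
Maximum matching size for this graph: 3.

This is a maximum matching.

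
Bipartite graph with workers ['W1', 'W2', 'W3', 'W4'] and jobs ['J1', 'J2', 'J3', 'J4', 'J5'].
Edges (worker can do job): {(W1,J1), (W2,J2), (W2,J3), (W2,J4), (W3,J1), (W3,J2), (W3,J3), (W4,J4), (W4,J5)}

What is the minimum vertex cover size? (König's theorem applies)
Minimum vertex cover size = 4

By König's theorem: in bipartite graphs,
min vertex cover = max matching = 4

Maximum matching has size 4, so minimum vertex cover also has size 4.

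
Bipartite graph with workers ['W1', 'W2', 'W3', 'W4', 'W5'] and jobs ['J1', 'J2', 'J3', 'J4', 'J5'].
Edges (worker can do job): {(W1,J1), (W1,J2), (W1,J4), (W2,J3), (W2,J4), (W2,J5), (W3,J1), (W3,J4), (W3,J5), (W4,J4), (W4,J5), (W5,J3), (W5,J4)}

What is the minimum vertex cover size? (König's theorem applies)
Minimum vertex cover size = 5

By König's theorem: in bipartite graphs,
min vertex cover = max matching = 5

Maximum matching has size 5, so minimum vertex cover also has size 5.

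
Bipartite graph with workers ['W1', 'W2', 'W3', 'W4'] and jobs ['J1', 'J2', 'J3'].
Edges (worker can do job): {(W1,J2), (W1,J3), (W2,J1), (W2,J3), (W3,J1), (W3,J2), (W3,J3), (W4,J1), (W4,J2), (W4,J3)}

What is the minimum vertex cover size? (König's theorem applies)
Minimum vertex cover size = 3

By König's theorem: in bipartite graphs,
min vertex cover = max matching = 3

Maximum matching has size 3, so minimum vertex cover also has size 3.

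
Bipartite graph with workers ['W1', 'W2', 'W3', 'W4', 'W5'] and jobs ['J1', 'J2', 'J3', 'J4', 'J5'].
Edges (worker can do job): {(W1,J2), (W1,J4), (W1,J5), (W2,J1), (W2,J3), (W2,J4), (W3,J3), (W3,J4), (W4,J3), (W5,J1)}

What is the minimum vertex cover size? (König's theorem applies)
Minimum vertex cover size = 4

By König's theorem: in bipartite graphs,
min vertex cover = max matching = 4

Maximum matching has size 4, so minimum vertex cover also has size 4.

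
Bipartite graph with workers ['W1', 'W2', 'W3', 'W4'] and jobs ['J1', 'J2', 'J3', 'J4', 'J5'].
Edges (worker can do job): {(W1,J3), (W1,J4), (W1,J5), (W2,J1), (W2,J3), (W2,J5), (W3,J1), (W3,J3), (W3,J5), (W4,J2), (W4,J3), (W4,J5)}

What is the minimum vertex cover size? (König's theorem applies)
Minimum vertex cover size = 4

By König's theorem: in bipartite graphs,
min vertex cover = max matching = 4

Maximum matching has size 4, so minimum vertex cover also has size 4.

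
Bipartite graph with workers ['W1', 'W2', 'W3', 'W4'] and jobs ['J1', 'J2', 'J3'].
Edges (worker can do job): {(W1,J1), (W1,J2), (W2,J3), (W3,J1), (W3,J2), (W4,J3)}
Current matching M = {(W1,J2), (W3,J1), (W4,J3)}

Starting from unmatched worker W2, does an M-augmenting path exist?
No augmenting path from W2

Alternating search from W2 reaches jobs: {J3}.
Every reachable job is already matched in M, and following those matched edges back to workers exposes no further unvisited jobs.
No M-augmenting path from W2 exists.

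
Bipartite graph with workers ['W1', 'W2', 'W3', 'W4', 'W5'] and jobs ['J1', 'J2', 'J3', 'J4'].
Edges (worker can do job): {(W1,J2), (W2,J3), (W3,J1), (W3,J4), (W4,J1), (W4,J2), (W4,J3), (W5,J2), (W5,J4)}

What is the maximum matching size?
Maximum matching size = 4

Maximum matching: {(W2,J3), (W3,J4), (W4,J1), (W5,J2)}
Size: 4

This assigns 4 workers to 4 distinct jobs.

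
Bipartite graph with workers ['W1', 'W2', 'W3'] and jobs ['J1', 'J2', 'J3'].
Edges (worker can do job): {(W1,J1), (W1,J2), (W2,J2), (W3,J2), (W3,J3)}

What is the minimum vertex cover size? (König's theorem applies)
Minimum vertex cover size = 3

By König's theorem: in bipartite graphs,
min vertex cover = max matching = 3

Maximum matching has size 3, so minimum vertex cover also has size 3.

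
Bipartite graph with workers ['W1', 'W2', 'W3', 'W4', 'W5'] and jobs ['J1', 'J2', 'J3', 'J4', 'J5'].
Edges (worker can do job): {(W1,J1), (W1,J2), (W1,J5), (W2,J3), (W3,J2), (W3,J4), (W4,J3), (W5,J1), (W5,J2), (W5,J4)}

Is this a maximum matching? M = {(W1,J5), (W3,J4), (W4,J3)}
No, size 3 is not maximum

Proposed matching has size 3.
Maximum matching size for this graph: 4.

This is NOT maximum - can be improved to size 4.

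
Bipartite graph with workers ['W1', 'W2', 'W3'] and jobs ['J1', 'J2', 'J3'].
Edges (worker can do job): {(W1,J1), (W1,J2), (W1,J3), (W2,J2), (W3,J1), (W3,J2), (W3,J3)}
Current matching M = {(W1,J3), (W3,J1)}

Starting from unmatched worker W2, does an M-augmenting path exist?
Yes: W2 → J2

An M-augmenting path alternates non-matching / matching edges, starting and ending at unmatched vertices.
Path: W2 → J2
(J2 is unmatched in M, so the path is augmenting.)
Flipping edges along this path would increase |M| from 2 to 3.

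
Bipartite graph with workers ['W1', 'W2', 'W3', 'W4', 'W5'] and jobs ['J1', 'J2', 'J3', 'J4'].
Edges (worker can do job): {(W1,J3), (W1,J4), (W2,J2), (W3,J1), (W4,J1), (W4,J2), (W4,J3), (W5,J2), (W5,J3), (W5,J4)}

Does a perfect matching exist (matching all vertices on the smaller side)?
Yes, perfect matching exists (size 4)

Perfect matching: {(W1,J4), (W3,J1), (W4,J3), (W5,J2)}
All 4 vertices on the smaller side are matched.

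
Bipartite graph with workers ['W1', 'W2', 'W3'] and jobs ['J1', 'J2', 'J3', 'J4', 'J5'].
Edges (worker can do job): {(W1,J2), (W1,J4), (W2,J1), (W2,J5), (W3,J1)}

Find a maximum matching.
Matching: {(W1,J4), (W2,J5), (W3,J1)}

Maximum matching (size 3):
  W1 → J4
  W2 → J5
  W3 → J1

Each worker is assigned to at most one job, and each job to at most one worker.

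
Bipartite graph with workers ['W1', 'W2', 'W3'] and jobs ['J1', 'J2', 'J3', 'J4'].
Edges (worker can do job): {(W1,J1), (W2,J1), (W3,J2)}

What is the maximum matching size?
Maximum matching size = 2

Maximum matching: {(W1,J1), (W3,J2)}
Size: 2

This assigns 2 workers to 2 distinct jobs.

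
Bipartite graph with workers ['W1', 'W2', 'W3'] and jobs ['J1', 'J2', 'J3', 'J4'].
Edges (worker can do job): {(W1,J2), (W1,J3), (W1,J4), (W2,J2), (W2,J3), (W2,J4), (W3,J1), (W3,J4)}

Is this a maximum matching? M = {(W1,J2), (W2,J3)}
No, size 2 is not maximum

Proposed matching has size 2.
Maximum matching size for this graph: 3.

This is NOT maximum - can be improved to size 3.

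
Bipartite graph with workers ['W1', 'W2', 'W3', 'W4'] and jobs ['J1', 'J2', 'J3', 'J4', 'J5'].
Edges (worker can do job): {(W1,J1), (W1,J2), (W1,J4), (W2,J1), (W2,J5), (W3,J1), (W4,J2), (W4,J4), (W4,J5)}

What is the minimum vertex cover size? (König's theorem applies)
Minimum vertex cover size = 4

By König's theorem: in bipartite graphs,
min vertex cover = max matching = 4

Maximum matching has size 4, so minimum vertex cover also has size 4.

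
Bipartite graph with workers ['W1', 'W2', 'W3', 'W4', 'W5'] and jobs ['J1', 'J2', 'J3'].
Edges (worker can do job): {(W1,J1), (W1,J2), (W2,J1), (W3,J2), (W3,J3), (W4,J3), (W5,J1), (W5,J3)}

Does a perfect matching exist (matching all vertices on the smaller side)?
Yes, perfect matching exists (size 3)

Perfect matching: {(W3,J2), (W4,J3), (W5,J1)}
All 3 vertices on the smaller side are matched.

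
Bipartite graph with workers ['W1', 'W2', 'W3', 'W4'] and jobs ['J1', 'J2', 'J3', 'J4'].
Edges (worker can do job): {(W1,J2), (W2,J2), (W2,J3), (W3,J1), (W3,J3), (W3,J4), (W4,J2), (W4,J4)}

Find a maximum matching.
Matching: {(W1,J2), (W2,J3), (W3,J1), (W4,J4)}

Maximum matching (size 4):
  W1 → J2
  W2 → J3
  W3 → J1
  W4 → J4

Each worker is assigned to at most one job, and each job to at most one worker.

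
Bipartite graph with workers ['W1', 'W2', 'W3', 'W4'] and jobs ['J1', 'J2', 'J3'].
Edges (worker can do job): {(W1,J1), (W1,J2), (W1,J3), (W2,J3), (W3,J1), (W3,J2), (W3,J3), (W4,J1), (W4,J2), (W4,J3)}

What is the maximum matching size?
Maximum matching size = 3

Maximum matching: {(W1,J3), (W3,J2), (W4,J1)}
Size: 3

This assigns 3 workers to 3 distinct jobs.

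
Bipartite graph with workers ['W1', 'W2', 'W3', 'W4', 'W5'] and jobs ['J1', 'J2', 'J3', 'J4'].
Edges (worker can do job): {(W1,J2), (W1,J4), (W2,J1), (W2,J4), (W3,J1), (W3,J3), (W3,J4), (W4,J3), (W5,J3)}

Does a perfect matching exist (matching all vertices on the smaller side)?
Yes, perfect matching exists (size 4)

Perfect matching: {(W1,J2), (W2,J1), (W3,J4), (W5,J3)}
All 4 vertices on the smaller side are matched.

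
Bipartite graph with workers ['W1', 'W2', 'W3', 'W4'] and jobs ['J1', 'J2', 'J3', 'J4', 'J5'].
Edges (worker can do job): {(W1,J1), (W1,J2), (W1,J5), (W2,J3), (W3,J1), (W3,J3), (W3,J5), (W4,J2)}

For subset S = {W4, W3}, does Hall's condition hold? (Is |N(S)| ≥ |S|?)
Yes: |N(S)| = 4, |S| = 2

Subset S = {W4, W3}
Neighbors N(S) = {J1, J2, J3, J5}

|N(S)| = 4, |S| = 2
Hall's condition: |N(S)| ≥ |S| is satisfied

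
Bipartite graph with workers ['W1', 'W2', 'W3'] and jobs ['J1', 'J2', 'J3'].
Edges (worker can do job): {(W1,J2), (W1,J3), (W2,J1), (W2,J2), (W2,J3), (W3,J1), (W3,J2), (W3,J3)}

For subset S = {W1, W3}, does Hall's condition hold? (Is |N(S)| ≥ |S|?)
Yes: |N(S)| = 3, |S| = 2

Subset S = {W1, W3}
Neighbors N(S) = {J1, J2, J3}

|N(S)| = 3, |S| = 2
Hall's condition: |N(S)| ≥ |S| is satisfied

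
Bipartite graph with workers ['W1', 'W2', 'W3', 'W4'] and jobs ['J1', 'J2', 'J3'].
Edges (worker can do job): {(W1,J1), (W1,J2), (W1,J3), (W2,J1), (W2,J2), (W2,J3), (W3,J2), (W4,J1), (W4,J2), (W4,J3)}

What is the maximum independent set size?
Maximum independent set = 4

By König's theorem:
- Min vertex cover = Max matching = 3
- Max independent set = Total vertices - Min vertex cover
- Max independent set = 7 - 3 = 4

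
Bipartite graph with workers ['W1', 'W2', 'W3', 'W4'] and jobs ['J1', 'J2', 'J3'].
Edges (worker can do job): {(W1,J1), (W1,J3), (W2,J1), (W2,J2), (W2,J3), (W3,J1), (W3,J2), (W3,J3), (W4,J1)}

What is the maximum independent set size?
Maximum independent set = 4

By König's theorem:
- Min vertex cover = Max matching = 3
- Max independent set = Total vertices - Min vertex cover
- Max independent set = 7 - 3 = 4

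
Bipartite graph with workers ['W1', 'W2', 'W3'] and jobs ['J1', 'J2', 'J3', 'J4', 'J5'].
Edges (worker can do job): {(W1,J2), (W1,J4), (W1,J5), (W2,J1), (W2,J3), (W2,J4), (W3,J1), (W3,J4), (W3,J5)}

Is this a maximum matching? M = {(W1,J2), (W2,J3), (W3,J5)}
Yes, size 3 is maximum

Proposed matching has size 3.
Maximum matching size for this graph: 3.

This is a maximum matching.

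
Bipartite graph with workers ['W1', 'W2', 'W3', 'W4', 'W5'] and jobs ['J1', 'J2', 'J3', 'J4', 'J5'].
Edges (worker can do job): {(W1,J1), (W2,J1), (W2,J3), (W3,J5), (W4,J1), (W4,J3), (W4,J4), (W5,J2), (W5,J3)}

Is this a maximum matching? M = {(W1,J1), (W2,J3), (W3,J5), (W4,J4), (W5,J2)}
Yes, size 5 is maximum

Proposed matching has size 5.
Maximum matching size for this graph: 5.

This is a maximum matching.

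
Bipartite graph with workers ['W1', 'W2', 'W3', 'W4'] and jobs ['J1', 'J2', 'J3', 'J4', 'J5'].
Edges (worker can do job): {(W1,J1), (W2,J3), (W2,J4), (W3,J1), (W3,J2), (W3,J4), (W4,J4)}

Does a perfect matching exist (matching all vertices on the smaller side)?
Yes, perfect matching exists (size 4)

Perfect matching: {(W1,J1), (W2,J3), (W3,J2), (W4,J4)}
All 4 vertices on the smaller side are matched.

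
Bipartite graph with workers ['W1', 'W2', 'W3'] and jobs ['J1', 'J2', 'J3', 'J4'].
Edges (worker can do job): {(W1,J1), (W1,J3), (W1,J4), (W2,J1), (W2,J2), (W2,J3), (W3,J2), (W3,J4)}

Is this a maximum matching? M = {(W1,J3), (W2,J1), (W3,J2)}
Yes, size 3 is maximum

Proposed matching has size 3.
Maximum matching size for this graph: 3.

This is a maximum matching.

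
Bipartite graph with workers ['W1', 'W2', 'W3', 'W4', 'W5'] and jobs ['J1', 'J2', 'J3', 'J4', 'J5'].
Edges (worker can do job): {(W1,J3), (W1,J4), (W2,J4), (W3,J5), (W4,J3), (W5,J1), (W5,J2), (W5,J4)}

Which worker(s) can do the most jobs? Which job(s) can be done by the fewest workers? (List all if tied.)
Most versatile: W5 (3 jobs); Least covered: J1, J2, J5 (1 workers)

Worker degrees (jobs they can do): W1:2, W2:1, W3:1, W4:1, W5:3
Job degrees (workers who can do it): J1:1, J2:1, J3:2, J4:3, J5:1

Maximum worker degree is 3, achieved by: W5
Minimum job degree is 1, achieved by: J1, J2, J5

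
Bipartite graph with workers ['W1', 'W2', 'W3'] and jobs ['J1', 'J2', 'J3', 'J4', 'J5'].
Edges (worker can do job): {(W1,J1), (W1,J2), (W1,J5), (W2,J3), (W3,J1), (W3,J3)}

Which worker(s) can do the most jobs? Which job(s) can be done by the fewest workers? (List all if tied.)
Most versatile: W1 (3 jobs); Least covered: J4 (0 workers)

Worker degrees (jobs they can do): W1:3, W2:1, W3:2
Job degrees (workers who can do it): J1:2, J2:1, J3:2, J4:0, J5:1

Maximum worker degree is 3, achieved by: W1
Minimum job degree is 0, achieved by: J4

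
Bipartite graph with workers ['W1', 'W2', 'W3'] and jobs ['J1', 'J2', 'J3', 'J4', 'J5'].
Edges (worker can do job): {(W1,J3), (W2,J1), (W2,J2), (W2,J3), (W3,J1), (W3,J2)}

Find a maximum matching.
Matching: {(W1,J3), (W2,J1), (W3,J2)}

Maximum matching (size 3):
  W1 → J3
  W2 → J1
  W3 → J2

Each worker is assigned to at most one job, and each job to at most one worker.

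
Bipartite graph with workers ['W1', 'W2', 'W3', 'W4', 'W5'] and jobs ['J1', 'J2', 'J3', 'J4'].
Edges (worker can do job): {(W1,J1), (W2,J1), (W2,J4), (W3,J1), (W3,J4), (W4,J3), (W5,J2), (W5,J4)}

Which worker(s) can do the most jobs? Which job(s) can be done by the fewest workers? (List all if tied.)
Most versatile: W2, W3, W5 (2 jobs); Least covered: J2, J3 (1 workers)

Worker degrees (jobs they can do): W1:1, W2:2, W3:2, W4:1, W5:2
Job degrees (workers who can do it): J1:3, J2:1, J3:1, J4:3

Maximum worker degree is 2, achieved by: W2, W3, W5
Minimum job degree is 1, achieved by: J2, J3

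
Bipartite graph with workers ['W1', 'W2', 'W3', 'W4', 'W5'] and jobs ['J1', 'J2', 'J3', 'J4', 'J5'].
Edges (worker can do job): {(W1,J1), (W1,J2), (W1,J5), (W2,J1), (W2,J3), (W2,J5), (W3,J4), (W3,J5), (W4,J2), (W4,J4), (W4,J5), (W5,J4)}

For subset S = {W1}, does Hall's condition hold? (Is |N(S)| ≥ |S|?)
Yes: |N(S)| = 3, |S| = 1

Subset S = {W1}
Neighbors N(S) = {J1, J2, J5}

|N(S)| = 3, |S| = 1
Hall's condition: |N(S)| ≥ |S| is satisfied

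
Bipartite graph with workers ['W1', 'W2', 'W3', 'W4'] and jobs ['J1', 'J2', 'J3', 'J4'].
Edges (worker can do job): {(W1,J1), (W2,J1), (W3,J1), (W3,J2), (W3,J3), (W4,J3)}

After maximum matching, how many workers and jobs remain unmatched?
Unmatched: 1 workers, 1 jobs

Maximum matching size: 3
Workers: 4 total, 3 matched, 1 unmatched
Jobs: 4 total, 3 matched, 1 unmatched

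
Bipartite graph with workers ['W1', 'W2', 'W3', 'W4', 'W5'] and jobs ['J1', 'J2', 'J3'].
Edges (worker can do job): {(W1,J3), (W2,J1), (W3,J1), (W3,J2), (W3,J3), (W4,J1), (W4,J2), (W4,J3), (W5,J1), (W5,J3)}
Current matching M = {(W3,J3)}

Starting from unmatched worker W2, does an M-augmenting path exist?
Yes: W2 → J1

An M-augmenting path alternates non-matching / matching edges, starting and ending at unmatched vertices.
Path: W2 → J1
(J1 is unmatched in M, so the path is augmenting.)
Flipping edges along this path would increase |M| from 1 to 2.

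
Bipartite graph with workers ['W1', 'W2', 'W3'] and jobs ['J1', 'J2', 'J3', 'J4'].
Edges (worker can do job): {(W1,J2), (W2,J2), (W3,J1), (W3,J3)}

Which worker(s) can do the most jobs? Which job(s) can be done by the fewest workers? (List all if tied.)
Most versatile: W3 (2 jobs); Least covered: J4 (0 workers)

Worker degrees (jobs they can do): W1:1, W2:1, W3:2
Job degrees (workers who can do it): J1:1, J2:2, J3:1, J4:0

Maximum worker degree is 2, achieved by: W3
Minimum job degree is 0, achieved by: J4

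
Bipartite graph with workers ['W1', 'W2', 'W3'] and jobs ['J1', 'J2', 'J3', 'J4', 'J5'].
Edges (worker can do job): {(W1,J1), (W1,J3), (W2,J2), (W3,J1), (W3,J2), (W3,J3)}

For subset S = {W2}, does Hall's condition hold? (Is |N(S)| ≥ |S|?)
Yes: |N(S)| = 1, |S| = 1

Subset S = {W2}
Neighbors N(S) = {J2}

|N(S)| = 1, |S| = 1
Hall's condition: |N(S)| ≥ |S| is satisfied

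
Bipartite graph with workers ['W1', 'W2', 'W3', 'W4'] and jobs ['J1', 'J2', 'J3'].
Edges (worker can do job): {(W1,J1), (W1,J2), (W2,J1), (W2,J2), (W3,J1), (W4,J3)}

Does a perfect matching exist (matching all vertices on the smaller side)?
Yes, perfect matching exists (size 3)

Perfect matching: {(W1,J2), (W3,J1), (W4,J3)}
All 3 vertices on the smaller side are matched.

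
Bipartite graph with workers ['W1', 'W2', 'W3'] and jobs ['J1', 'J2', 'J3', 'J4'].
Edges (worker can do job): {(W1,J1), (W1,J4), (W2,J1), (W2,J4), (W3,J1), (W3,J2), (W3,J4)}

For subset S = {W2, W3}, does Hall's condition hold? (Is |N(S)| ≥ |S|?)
Yes: |N(S)| = 3, |S| = 2

Subset S = {W2, W3}
Neighbors N(S) = {J1, J2, J4}

|N(S)| = 3, |S| = 2
Hall's condition: |N(S)| ≥ |S| is satisfied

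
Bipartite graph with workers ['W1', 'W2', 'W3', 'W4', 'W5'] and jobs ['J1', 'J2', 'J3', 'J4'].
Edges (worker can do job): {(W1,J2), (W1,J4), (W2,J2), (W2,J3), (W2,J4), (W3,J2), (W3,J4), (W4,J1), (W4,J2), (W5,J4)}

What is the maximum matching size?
Maximum matching size = 4

Maximum matching: {(W1,J2), (W2,J3), (W3,J4), (W4,J1)}
Size: 4

This assigns 4 workers to 4 distinct jobs.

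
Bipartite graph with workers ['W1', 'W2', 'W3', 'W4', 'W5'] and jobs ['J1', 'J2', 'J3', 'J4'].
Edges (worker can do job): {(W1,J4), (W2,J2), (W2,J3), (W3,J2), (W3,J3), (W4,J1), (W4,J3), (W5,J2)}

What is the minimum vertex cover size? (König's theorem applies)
Minimum vertex cover size = 4

By König's theorem: in bipartite graphs,
min vertex cover = max matching = 4

Maximum matching has size 4, so minimum vertex cover also has size 4.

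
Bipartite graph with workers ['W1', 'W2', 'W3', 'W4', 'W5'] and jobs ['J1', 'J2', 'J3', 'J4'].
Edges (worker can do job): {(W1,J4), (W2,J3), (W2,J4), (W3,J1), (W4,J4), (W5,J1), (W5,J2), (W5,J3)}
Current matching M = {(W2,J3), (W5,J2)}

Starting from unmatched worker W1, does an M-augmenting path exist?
Yes: W1 → J4

An M-augmenting path alternates non-matching / matching edges, starting and ending at unmatched vertices.
Path: W1 → J4
(J4 is unmatched in M, so the path is augmenting.)
Flipping edges along this path would increase |M| from 2 to 3.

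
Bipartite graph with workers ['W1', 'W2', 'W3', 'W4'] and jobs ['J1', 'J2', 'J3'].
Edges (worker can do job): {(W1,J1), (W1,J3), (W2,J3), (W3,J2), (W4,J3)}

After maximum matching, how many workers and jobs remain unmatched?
Unmatched: 1 workers, 0 jobs

Maximum matching size: 3
Workers: 4 total, 3 matched, 1 unmatched
Jobs: 3 total, 3 matched, 0 unmatched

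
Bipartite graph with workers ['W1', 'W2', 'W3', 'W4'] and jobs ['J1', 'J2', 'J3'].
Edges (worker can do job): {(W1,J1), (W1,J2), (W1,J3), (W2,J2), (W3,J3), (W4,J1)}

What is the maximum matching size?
Maximum matching size = 3

Maximum matching: {(W1,J2), (W3,J3), (W4,J1)}
Size: 3

This assigns 3 workers to 3 distinct jobs.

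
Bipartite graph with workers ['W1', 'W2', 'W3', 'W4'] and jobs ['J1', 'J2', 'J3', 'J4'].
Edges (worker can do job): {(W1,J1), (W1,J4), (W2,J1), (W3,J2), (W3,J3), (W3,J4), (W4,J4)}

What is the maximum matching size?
Maximum matching size = 3

Maximum matching: {(W1,J1), (W3,J2), (W4,J4)}
Size: 3

This assigns 3 workers to 3 distinct jobs.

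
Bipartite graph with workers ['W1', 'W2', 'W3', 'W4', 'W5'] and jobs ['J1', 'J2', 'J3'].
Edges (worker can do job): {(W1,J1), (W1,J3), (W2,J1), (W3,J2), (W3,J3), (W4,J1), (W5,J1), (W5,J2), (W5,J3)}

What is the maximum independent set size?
Maximum independent set = 5

By König's theorem:
- Min vertex cover = Max matching = 3
- Max independent set = Total vertices - Min vertex cover
- Max independent set = 8 - 3 = 5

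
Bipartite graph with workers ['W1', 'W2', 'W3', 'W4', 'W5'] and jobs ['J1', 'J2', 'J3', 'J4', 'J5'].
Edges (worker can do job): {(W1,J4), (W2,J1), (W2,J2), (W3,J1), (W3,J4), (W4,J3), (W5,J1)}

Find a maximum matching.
Matching: {(W1,J4), (W2,J2), (W3,J1), (W4,J3)}

Maximum matching (size 4):
  W1 → J4
  W2 → J2
  W3 → J1
  W4 → J3

Each worker is assigned to at most one job, and each job to at most one worker.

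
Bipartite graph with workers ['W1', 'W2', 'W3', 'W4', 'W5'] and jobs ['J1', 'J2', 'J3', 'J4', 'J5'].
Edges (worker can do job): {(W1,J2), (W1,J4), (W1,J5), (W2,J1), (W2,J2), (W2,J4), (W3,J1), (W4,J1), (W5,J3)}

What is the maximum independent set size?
Maximum independent set = 6

By König's theorem:
- Min vertex cover = Max matching = 4
- Max independent set = Total vertices - Min vertex cover
- Max independent set = 10 - 4 = 6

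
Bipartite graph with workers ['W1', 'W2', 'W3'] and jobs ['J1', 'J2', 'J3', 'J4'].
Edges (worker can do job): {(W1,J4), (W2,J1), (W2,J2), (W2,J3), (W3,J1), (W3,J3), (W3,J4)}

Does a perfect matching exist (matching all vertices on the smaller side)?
Yes, perfect matching exists (size 3)

Perfect matching: {(W1,J4), (W2,J1), (W3,J3)}
All 3 vertices on the smaller side are matched.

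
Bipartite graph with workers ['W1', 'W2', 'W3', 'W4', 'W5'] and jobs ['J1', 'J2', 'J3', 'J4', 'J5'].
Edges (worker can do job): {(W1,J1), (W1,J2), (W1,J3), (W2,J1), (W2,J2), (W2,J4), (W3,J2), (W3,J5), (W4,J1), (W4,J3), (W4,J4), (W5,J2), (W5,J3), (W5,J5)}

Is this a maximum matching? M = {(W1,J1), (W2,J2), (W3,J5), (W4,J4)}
No, size 4 is not maximum

Proposed matching has size 4.
Maximum matching size for this graph: 5.

This is NOT maximum - can be improved to size 5.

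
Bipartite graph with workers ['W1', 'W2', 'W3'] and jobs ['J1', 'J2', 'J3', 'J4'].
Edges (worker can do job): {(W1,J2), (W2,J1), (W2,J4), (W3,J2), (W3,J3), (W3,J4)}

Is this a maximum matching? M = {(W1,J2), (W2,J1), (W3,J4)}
Yes, size 3 is maximum

Proposed matching has size 3.
Maximum matching size for this graph: 3.

This is a maximum matching.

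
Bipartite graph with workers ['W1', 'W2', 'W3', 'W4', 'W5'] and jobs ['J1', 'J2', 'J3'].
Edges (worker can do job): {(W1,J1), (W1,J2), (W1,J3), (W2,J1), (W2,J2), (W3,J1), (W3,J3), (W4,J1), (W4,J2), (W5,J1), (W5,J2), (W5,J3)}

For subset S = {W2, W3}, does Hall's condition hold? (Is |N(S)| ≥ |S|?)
Yes: |N(S)| = 3, |S| = 2

Subset S = {W2, W3}
Neighbors N(S) = {J1, J2, J3}

|N(S)| = 3, |S| = 2
Hall's condition: |N(S)| ≥ |S| is satisfied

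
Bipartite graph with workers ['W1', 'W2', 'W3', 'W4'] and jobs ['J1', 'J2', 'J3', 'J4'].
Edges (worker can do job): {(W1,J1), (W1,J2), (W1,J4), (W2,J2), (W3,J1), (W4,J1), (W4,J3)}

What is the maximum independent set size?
Maximum independent set = 4

By König's theorem:
- Min vertex cover = Max matching = 4
- Max independent set = Total vertices - Min vertex cover
- Max independent set = 8 - 4 = 4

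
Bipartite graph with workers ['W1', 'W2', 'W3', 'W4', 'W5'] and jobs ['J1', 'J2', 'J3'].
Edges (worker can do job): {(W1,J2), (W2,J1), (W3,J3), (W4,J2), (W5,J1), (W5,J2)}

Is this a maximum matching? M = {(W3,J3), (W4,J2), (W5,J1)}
Yes, size 3 is maximum

Proposed matching has size 3.
Maximum matching size for this graph: 3.

This is a maximum matching.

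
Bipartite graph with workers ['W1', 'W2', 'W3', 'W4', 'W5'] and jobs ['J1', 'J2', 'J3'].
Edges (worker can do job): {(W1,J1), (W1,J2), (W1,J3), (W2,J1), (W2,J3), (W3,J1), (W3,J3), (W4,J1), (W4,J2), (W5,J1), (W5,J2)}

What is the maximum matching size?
Maximum matching size = 3

Maximum matching: {(W3,J3), (W4,J1), (W5,J2)}
Size: 3

This assigns 3 workers to 3 distinct jobs.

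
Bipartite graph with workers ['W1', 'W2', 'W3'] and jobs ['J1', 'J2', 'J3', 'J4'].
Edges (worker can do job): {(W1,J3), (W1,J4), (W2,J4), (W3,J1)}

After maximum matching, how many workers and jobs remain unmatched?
Unmatched: 0 workers, 1 jobs

Maximum matching size: 3
Workers: 3 total, 3 matched, 0 unmatched
Jobs: 4 total, 3 matched, 1 unmatched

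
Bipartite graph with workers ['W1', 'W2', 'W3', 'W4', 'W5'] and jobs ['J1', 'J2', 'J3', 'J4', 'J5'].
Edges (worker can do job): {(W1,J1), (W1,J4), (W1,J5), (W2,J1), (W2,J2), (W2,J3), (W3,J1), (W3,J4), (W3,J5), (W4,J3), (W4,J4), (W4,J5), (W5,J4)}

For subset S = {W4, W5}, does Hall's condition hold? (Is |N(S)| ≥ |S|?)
Yes: |N(S)| = 3, |S| = 2

Subset S = {W4, W5}
Neighbors N(S) = {J3, J4, J5}

|N(S)| = 3, |S| = 2
Hall's condition: |N(S)| ≥ |S| is satisfied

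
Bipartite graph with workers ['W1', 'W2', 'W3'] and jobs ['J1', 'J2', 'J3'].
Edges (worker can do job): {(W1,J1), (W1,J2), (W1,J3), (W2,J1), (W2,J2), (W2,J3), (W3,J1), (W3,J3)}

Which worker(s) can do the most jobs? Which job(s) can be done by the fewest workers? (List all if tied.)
Most versatile: W1, W2 (3 jobs); Least covered: J2 (2 workers)

Worker degrees (jobs they can do): W1:3, W2:3, W3:2
Job degrees (workers who can do it): J1:3, J2:2, J3:3

Maximum worker degree is 3, achieved by: W1, W2
Minimum job degree is 2, achieved by: J2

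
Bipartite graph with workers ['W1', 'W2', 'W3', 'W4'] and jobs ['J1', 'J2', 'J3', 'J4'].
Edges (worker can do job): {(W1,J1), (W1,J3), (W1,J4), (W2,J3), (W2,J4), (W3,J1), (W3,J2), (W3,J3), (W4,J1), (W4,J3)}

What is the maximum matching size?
Maximum matching size = 4

Maximum matching: {(W1,J4), (W2,J3), (W3,J2), (W4,J1)}
Size: 4

This assigns 4 workers to 4 distinct jobs.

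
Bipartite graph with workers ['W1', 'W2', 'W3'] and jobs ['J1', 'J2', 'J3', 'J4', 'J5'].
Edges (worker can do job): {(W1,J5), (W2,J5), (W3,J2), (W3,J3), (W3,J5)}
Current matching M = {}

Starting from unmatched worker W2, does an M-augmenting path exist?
Yes: W2 → J5

An M-augmenting path alternates non-matching / matching edges, starting and ending at unmatched vertices.
Path: W2 → J5
(J5 is unmatched in M, so the path is augmenting.)
Flipping edges along this path would increase |M| from 0 to 1.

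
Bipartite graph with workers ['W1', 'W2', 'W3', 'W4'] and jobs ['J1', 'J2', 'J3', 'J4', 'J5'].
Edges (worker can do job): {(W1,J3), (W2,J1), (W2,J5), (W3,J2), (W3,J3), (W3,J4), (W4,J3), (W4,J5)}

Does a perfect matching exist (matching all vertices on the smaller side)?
Yes, perfect matching exists (size 4)

Perfect matching: {(W1,J3), (W2,J1), (W3,J4), (W4,J5)}
All 4 vertices on the smaller side are matched.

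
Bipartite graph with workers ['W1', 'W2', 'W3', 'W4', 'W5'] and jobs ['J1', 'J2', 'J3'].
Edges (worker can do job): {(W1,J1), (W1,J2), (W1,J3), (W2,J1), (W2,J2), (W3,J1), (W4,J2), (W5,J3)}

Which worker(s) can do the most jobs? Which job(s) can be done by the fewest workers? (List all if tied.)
Most versatile: W1 (3 jobs); Least covered: J3 (2 workers)

Worker degrees (jobs they can do): W1:3, W2:2, W3:1, W4:1, W5:1
Job degrees (workers who can do it): J1:3, J2:3, J3:2

Maximum worker degree is 3, achieved by: W1
Minimum job degree is 2, achieved by: J3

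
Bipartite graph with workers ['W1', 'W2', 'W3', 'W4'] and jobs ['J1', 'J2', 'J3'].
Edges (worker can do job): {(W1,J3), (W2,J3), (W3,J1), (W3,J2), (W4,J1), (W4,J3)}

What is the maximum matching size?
Maximum matching size = 3

Maximum matching: {(W1,J3), (W3,J2), (W4,J1)}
Size: 3

This assigns 3 workers to 3 distinct jobs.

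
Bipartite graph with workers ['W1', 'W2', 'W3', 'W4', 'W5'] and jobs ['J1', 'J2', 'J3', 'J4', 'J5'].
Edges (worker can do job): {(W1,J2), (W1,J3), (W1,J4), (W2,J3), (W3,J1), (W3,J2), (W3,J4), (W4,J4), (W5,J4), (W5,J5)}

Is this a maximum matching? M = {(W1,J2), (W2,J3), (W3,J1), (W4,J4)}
No, size 4 is not maximum

Proposed matching has size 4.
Maximum matching size for this graph: 5.

This is NOT maximum - can be improved to size 5.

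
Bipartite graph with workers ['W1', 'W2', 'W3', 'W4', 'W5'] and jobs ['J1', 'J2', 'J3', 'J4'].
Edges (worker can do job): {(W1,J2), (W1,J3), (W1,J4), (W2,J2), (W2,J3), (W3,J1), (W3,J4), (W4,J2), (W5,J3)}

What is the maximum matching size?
Maximum matching size = 4

Maximum matching: {(W1,J4), (W3,J1), (W4,J2), (W5,J3)}
Size: 4

This assigns 4 workers to 4 distinct jobs.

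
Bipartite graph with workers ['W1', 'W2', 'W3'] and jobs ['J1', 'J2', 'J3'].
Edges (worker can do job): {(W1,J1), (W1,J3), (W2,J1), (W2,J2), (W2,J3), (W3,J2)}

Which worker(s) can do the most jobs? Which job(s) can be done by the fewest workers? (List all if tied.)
Most versatile: W2 (3 jobs); Least covered: J1, J2, J3 (2 workers)

Worker degrees (jobs they can do): W1:2, W2:3, W3:1
Job degrees (workers who can do it): J1:2, J2:2, J3:2

Maximum worker degree is 3, achieved by: W2
Minimum job degree is 2, achieved by: J1, J2, J3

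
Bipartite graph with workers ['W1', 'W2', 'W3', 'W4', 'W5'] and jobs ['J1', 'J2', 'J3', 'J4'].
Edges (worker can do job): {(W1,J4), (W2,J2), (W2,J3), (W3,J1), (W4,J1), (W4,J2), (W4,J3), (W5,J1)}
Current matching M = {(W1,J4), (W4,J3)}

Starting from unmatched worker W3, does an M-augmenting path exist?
Yes: W3 → J1

An M-augmenting path alternates non-matching / matching edges, starting and ending at unmatched vertices.
Path: W3 → J1
(J1 is unmatched in M, so the path is augmenting.)
Flipping edges along this path would increase |M| from 2 to 3.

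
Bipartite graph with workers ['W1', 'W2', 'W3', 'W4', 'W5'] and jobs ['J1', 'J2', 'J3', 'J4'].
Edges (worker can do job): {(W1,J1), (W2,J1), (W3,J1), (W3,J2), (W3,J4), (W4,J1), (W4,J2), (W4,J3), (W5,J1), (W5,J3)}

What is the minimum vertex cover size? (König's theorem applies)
Minimum vertex cover size = 4

By König's theorem: in bipartite graphs,
min vertex cover = max matching = 4

Maximum matching has size 4, so minimum vertex cover also has size 4.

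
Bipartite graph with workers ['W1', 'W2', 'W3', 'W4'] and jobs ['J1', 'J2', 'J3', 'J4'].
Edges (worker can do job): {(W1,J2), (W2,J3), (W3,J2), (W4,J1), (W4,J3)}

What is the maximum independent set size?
Maximum independent set = 5

By König's theorem:
- Min vertex cover = Max matching = 3
- Max independent set = Total vertices - Min vertex cover
- Max independent set = 8 - 3 = 5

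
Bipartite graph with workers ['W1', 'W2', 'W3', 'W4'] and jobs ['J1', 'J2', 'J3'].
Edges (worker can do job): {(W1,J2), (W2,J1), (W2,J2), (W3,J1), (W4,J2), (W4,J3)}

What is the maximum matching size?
Maximum matching size = 3

Maximum matching: {(W1,J2), (W3,J1), (W4,J3)}
Size: 3

This assigns 3 workers to 3 distinct jobs.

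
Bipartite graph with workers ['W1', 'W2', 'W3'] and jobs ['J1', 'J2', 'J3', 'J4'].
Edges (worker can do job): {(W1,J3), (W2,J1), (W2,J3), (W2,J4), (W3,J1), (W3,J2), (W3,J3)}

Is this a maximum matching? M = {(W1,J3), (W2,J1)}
No, size 2 is not maximum

Proposed matching has size 2.
Maximum matching size for this graph: 3.

This is NOT maximum - can be improved to size 3.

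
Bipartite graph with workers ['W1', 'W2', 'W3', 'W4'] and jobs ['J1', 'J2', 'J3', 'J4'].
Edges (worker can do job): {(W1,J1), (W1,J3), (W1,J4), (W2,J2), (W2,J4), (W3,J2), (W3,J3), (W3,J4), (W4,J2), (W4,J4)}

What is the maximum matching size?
Maximum matching size = 4

Maximum matching: {(W1,J1), (W2,J2), (W3,J3), (W4,J4)}
Size: 4

This assigns 4 workers to 4 distinct jobs.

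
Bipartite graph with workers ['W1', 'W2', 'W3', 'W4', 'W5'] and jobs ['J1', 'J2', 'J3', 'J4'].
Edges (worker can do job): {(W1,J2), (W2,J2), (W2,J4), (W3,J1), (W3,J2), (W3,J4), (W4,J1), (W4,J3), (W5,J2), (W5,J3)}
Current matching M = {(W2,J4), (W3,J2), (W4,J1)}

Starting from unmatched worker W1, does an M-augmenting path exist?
Yes: W1 → J2 → W3 → J1 → W4 → J3

An M-augmenting path alternates non-matching / matching edges, starting and ending at unmatched vertices.
Path: W1 → J2 → W3 → J1 → W4 → J3
(J3 is unmatched in M, so the path is augmenting.)
Flipping edges along this path would increase |M| from 3 to 4.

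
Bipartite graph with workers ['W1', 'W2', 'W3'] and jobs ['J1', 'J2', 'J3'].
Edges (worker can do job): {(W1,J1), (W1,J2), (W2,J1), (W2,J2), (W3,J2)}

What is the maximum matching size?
Maximum matching size = 2

Maximum matching: {(W1,J1), (W3,J2)}
Size: 2

This assigns 2 workers to 2 distinct jobs.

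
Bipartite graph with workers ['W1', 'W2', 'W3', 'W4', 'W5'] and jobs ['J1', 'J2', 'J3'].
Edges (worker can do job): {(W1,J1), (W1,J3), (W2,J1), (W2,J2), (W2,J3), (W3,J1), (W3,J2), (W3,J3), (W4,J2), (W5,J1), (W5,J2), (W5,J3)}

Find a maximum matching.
Matching: {(W1,J1), (W3,J2), (W5,J3)}

Maximum matching (size 3):
  W1 → J1
  W3 → J2
  W5 → J3

Each worker is assigned to at most one job, and each job to at most one worker.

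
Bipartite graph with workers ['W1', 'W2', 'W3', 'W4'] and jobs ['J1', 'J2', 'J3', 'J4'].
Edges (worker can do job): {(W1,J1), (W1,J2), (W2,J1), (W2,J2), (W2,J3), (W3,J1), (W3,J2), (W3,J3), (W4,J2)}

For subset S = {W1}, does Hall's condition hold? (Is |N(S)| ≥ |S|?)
Yes: |N(S)| = 2, |S| = 1

Subset S = {W1}
Neighbors N(S) = {J1, J2}

|N(S)| = 2, |S| = 1
Hall's condition: |N(S)| ≥ |S| is satisfied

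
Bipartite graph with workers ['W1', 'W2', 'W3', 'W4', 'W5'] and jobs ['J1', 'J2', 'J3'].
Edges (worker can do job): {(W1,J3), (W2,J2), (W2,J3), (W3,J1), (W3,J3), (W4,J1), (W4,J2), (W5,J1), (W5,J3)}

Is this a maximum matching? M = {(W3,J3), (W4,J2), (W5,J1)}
Yes, size 3 is maximum

Proposed matching has size 3.
Maximum matching size for this graph: 3.

This is a maximum matching.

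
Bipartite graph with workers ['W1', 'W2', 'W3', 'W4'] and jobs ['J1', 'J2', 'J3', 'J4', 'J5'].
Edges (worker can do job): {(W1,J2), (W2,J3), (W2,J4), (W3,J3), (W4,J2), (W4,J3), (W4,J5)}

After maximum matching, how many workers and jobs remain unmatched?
Unmatched: 0 workers, 1 jobs

Maximum matching size: 4
Workers: 4 total, 4 matched, 0 unmatched
Jobs: 5 total, 4 matched, 1 unmatched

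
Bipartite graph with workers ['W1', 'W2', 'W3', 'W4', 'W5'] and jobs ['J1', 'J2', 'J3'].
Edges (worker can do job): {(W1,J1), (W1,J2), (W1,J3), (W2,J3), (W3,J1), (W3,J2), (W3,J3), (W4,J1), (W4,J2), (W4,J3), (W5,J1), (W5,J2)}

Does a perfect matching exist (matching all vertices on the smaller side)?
Yes, perfect matching exists (size 3)

Perfect matching: {(W3,J3), (W4,J1), (W5,J2)}
All 3 vertices on the smaller side are matched.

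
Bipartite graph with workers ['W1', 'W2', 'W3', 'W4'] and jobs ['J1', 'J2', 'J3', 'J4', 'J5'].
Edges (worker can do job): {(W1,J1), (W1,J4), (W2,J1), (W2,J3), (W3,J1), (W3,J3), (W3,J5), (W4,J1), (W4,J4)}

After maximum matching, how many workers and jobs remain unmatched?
Unmatched: 0 workers, 1 jobs

Maximum matching size: 4
Workers: 4 total, 4 matched, 0 unmatched
Jobs: 5 total, 4 matched, 1 unmatched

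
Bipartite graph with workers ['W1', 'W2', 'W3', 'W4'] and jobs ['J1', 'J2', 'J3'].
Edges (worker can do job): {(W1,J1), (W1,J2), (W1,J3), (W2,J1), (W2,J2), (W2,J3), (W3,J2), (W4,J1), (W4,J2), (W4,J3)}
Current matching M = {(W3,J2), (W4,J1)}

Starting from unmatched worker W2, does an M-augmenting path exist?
Yes: W2 → J1 → W4 → J3

An M-augmenting path alternates non-matching / matching edges, starting and ending at unmatched vertices.
Path: W2 → J1 → W4 → J3
(J3 is unmatched in M, so the path is augmenting.)
Flipping edges along this path would increase |M| from 2 to 3.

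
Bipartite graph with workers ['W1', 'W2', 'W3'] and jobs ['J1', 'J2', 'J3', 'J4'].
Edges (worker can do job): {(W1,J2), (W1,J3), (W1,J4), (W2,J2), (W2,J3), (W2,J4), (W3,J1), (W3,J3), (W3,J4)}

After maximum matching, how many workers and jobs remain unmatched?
Unmatched: 0 workers, 1 jobs

Maximum matching size: 3
Workers: 3 total, 3 matched, 0 unmatched
Jobs: 4 total, 3 matched, 1 unmatched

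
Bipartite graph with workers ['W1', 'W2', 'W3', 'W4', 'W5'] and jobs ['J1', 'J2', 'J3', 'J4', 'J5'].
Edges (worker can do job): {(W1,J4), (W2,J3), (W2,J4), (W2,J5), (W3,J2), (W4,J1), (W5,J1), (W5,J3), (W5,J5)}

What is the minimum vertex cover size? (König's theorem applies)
Minimum vertex cover size = 5

By König's theorem: in bipartite graphs,
min vertex cover = max matching = 5

Maximum matching has size 5, so minimum vertex cover also has size 5.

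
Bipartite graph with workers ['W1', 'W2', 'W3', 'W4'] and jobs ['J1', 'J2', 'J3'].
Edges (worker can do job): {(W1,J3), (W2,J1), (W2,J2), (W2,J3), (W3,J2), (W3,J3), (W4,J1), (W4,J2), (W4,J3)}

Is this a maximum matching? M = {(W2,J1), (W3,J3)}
No, size 2 is not maximum

Proposed matching has size 2.
Maximum matching size for this graph: 3.

This is NOT maximum - can be improved to size 3.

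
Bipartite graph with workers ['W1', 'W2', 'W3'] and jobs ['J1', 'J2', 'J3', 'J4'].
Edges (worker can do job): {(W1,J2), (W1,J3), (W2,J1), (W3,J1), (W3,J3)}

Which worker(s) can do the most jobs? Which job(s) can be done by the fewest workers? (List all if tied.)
Most versatile: W1, W3 (2 jobs); Least covered: J4 (0 workers)

Worker degrees (jobs they can do): W1:2, W2:1, W3:2
Job degrees (workers who can do it): J1:2, J2:1, J3:2, J4:0

Maximum worker degree is 2, achieved by: W1, W3
Minimum job degree is 0, achieved by: J4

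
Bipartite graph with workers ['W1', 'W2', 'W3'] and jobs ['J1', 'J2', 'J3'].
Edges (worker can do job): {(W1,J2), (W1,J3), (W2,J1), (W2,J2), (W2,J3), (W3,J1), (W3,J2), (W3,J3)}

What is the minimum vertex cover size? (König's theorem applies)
Minimum vertex cover size = 3

By König's theorem: in bipartite graphs,
min vertex cover = max matching = 3

Maximum matching has size 3, so minimum vertex cover also has size 3.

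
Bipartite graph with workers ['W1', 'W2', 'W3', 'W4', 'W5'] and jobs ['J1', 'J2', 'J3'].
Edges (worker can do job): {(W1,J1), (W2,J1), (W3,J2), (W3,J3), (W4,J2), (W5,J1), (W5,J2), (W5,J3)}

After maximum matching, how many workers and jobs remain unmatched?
Unmatched: 2 workers, 0 jobs

Maximum matching size: 3
Workers: 5 total, 3 matched, 2 unmatched
Jobs: 3 total, 3 matched, 0 unmatched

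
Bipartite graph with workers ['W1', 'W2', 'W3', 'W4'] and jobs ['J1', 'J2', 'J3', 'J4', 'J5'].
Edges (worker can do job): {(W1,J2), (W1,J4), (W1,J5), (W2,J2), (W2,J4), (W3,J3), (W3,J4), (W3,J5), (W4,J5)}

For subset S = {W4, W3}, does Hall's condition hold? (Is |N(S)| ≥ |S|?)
Yes: |N(S)| = 3, |S| = 2

Subset S = {W4, W3}
Neighbors N(S) = {J3, J4, J5}

|N(S)| = 3, |S| = 2
Hall's condition: |N(S)| ≥ |S| is satisfied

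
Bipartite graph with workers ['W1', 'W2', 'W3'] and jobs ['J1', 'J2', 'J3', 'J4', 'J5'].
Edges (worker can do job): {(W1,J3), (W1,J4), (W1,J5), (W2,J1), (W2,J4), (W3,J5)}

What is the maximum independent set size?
Maximum independent set = 5

By König's theorem:
- Min vertex cover = Max matching = 3
- Max independent set = Total vertices - Min vertex cover
- Max independent set = 8 - 3 = 5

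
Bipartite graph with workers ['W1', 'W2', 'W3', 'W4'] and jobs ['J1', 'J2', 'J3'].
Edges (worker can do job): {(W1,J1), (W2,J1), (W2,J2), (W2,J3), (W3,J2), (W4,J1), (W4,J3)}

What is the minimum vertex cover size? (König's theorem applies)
Minimum vertex cover size = 3

By König's theorem: in bipartite graphs,
min vertex cover = max matching = 3

Maximum matching has size 3, so minimum vertex cover also has size 3.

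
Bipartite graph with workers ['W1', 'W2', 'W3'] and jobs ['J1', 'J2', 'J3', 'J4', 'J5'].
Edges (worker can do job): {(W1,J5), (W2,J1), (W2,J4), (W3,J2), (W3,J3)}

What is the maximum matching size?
Maximum matching size = 3

Maximum matching: {(W1,J5), (W2,J1), (W3,J2)}
Size: 3

This assigns 3 workers to 3 distinct jobs.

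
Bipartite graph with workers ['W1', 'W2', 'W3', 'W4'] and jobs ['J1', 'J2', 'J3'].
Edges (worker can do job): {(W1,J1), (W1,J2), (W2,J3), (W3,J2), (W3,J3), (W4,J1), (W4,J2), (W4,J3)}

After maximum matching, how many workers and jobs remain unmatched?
Unmatched: 1 workers, 0 jobs

Maximum matching size: 3
Workers: 4 total, 3 matched, 1 unmatched
Jobs: 3 total, 3 matched, 0 unmatched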